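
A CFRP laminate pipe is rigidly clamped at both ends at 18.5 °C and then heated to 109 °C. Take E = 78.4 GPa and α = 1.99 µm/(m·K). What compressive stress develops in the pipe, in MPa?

14.1 MPa

ΔT = 90.50 K. Constrained thermal stress σ = E·α·ΔT = 78.40×10³ MPa × 1.99×10⁻⁶ × 90.50 = 14.1 MPa (compressive).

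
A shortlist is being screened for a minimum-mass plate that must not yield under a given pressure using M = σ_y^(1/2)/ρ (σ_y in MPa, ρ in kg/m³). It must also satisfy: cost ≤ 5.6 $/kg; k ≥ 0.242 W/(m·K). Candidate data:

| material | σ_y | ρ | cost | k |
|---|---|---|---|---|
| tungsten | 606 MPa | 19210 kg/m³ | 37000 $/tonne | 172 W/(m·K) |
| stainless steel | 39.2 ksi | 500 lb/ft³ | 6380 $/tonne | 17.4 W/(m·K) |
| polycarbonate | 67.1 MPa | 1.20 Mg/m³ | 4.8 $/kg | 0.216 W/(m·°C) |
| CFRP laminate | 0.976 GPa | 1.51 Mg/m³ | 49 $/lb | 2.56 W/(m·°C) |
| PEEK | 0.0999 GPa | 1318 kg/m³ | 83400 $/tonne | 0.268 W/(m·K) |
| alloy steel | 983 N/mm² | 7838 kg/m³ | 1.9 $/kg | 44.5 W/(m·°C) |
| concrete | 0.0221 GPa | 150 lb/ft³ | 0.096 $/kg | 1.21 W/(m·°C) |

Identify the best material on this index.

alloy steel

Screen on constraints: cost ≤ 5.6 $/kg; k ≥ 0.242 W/(m·K). Survivors: alloy steel, concrete.
In SI units:
  alloy steel: σ_y = 983.0 MPa, ρ = 7838 kg/m³
  concrete: σ_y = 22.10 MPa, ρ = 2403 kg/m³
  alloy steel: M = 4.00×10⁻³
  concrete: M = 1.96×10⁻³
Alloy steel ranks first.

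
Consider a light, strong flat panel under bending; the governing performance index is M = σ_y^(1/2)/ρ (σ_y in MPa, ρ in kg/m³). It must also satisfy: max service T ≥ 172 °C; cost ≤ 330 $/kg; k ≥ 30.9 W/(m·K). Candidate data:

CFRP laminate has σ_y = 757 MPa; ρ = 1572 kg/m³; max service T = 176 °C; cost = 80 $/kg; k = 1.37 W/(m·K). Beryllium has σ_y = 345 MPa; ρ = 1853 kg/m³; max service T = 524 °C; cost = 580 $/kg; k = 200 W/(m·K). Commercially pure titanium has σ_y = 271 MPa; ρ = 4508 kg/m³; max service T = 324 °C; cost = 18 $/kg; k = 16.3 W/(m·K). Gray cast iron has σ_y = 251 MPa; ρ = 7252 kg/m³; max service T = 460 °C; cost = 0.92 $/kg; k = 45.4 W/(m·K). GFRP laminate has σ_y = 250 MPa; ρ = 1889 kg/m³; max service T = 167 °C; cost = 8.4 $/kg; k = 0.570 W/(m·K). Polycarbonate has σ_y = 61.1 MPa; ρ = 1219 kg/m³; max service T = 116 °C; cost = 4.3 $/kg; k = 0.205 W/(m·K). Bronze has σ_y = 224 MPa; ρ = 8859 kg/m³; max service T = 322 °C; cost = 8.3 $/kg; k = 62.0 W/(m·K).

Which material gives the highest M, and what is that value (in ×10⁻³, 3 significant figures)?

gray cast iron, M = 2.18×10⁻³

Screen on constraints: max service T ≥ 172 °C; cost ≤ 330 $/kg; k ≥ 30.9 W/(m·K). Survivors: gray cast iron, bronze.
Per-candidate index values:
  gray cast iron: M = 2.18×10⁻³
  bronze: M = 1.69×10⁻³
Gray cast iron ranks first.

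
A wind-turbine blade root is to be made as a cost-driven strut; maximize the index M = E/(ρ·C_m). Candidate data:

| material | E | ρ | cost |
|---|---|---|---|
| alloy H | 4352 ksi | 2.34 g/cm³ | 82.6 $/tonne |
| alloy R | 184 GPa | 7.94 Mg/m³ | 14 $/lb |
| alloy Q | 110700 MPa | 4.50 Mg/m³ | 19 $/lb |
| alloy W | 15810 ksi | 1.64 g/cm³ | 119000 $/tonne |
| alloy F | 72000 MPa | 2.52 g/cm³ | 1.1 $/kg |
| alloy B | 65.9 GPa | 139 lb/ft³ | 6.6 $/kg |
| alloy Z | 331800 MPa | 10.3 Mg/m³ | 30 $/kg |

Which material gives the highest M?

alloy H

In SI units:
  alloy H: E = 30.01 GPa, ρ = 2340 kg/m³, cost = 0.08260 $/kg
  alloy R: E = 184.0 GPa, ρ = 7940 kg/m³, cost = 30.86 $/kg
  alloy Q: E = 110.7 GPa, ρ = 4500 kg/m³, cost = 41.89 $/kg
  alloy W: E = 109.0 GPa, ρ = 1640 kg/m³, cost = 119.0 $/kg
  alloy F: E = 72.00 GPa, ρ = 2520 kg/m³, cost = 1.100 $/kg
  alloy B: E = 65.90 GPa, ρ = 2227 kg/m³, cost = 6.600 $/kg
  alloy Z: E = 331.8 GPa, ρ = 10300 kg/m³, cost = 30.00 $/kg
  alloy H: M = 155 MN·m per $
  alloy F: M = 26.0 MN·m per $
  alloy B: M = 4.48 MN·m per $
  alloy Z: M = 1.07 MN·m per $
  alloy R: M = 0.751 MN·m per $
  alloy Q: M = 0.587 MN·m per $
  alloy W: M = 0.559 MN·m per $
Highest index: alloy H.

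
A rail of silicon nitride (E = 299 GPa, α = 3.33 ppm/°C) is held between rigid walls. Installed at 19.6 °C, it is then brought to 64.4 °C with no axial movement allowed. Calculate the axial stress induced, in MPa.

44.6 MPa

ΔT = 44.80 K. Constrained thermal stress σ = E·α·ΔT = 299.0×10³ MPa × 3.33×10⁻⁶ × 44.80 = 44.6 MPa (compressive).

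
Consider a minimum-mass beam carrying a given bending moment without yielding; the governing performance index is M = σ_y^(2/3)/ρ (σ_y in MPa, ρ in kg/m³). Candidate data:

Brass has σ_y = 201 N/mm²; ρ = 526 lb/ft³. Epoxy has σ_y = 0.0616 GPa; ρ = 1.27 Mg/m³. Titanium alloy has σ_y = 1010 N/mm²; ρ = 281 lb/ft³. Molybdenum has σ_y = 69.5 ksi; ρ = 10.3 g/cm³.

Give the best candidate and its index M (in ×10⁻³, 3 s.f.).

titanium alloy, M = 22.4×10⁻³

After converting to SI:
  brass: σ_y = 201.0 MPa, ρ = 8426 kg/m³
  epoxy: σ_y = 61.60 MPa, ρ = 1270 kg/m³
  titanium alloy: σ_y = 1010 MPa, ρ = 4501 kg/m³
  molybdenum: σ_y = 479.2 MPa, ρ = 10300 kg/m³
  titanium alloy: M = 22.4×10⁻³
  epoxy: M = 12.3×10⁻³
  molybdenum: M = 5.95×10⁻³
  brass: M = 4.07×10⁻³
Titanium alloy ranks first.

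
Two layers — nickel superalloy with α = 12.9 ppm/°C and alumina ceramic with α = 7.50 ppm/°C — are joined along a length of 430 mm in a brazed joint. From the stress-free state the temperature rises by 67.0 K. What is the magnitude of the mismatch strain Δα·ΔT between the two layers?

3.62×10⁻⁴

Δα = |12.9 − 7.50|×10⁻⁶/K = 5.40×10⁻⁶/K.
Mismatch strain = Δα·ΔT = 5.40×10⁻⁶ × 67.0 = 3.62×10⁻⁴.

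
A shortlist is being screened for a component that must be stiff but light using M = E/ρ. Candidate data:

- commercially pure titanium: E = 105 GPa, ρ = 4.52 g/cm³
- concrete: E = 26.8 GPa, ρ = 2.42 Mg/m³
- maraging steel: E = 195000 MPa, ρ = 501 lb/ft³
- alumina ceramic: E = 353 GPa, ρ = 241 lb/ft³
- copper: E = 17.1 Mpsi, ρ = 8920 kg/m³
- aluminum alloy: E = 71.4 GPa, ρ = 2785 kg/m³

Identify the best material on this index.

alumina ceramic

In SI units:
  commercially pure titanium: E = 105.0 GPa, ρ = 4520 kg/m³
  concrete: E = 26.80 GPa, ρ = 2420 kg/m³
  maraging steel: E = 195.0 GPa, ρ = 8025 kg/m³
  alumina ceramic: E = 353.0 GPa, ρ = 3860 kg/m³
  copper: E = 117.9 GPa, ρ = 8920 kg/m³
  aluminum alloy: E = 71.40 GPa, ρ = 2785 kg/m³
  alumina ceramic: M = 91.4 MN·m/kg
  aluminum alloy: M = 25.6 MN·m/kg
  maraging steel: M = 24.3 MN·m/kg
  commercially pure titanium: M = 23.2 MN·m/kg
  copper: M = 13.2 MN·m/kg
  concrete: M = 11.1 MN·m/kg
The maximum is for alumina ceramic.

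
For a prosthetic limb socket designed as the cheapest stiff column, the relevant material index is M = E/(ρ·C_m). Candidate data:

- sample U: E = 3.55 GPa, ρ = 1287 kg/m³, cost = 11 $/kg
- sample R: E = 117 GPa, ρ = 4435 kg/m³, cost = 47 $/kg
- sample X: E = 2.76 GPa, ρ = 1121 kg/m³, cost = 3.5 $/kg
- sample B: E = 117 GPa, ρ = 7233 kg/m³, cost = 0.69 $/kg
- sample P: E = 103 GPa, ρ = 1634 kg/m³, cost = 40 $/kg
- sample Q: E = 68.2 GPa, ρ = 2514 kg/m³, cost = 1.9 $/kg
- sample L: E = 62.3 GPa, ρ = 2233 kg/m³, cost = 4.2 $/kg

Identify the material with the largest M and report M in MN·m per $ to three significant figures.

Evaluate M for each candidate:
  sample B: M = 23.4 MN·m per $
  sample Q: M = 14.3 MN·m per $
  sample L: M = 6.64 MN·m per $
  sample P: M = 1.58 MN·m per $
  sample X: M = 0.703 MN·m per $
  sample R: M = 0.561 MN·m per $
  sample U: M = 0.251 MN·m per $
The maximum is for sample B.

sample B, M = 23.4 MN·m per $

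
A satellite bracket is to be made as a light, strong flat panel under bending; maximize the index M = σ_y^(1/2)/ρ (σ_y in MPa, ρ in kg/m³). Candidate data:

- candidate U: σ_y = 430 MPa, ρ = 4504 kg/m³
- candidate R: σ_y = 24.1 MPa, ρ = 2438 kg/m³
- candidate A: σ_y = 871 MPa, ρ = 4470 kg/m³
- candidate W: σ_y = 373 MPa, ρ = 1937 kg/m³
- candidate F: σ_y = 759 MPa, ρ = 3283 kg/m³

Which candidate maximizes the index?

candidate W

Computing M directly (units already consistent):
  candidate W: M = 9.97×10⁻³
  candidate F: M = 8.39×10⁻³
  candidate A: M = 6.60×10⁻³
  candidate U: M = 4.60×10⁻³
  candidate R: M = 2.01×10⁻³
Highest index: candidate W.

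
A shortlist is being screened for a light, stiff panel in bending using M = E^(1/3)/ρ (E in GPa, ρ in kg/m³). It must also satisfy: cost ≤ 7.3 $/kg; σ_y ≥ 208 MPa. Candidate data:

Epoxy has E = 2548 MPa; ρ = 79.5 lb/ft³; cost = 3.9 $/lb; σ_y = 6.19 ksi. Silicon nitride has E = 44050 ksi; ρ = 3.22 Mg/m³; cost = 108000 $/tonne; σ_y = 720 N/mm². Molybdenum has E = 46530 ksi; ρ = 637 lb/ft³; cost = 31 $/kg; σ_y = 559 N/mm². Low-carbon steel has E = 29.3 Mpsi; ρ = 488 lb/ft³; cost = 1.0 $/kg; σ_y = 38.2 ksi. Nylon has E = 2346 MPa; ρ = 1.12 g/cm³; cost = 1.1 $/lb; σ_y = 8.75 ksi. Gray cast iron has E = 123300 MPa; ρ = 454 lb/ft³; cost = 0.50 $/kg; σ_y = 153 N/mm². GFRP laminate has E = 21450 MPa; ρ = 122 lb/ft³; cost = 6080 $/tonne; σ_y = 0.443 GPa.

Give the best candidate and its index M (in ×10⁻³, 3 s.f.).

GFRP laminate, M = 1.42×10⁻³

Screen on constraints: cost ≤ 7.3 $/kg; σ_y ≥ 208 MPa. Survivors: low-carbon steel, GFRP laminate.
Putting every candidate on a common basis:
  low-carbon steel: E = 202.0 GPa, ρ = 7817 kg/m³
  GFRP laminate: E = 21.45 GPa, ρ = 1954 kg/m³
  GFRP laminate: M = 1.42×10⁻³
  low-carbon steel: M = 0.751×10⁻³
GFRP laminate ranks first.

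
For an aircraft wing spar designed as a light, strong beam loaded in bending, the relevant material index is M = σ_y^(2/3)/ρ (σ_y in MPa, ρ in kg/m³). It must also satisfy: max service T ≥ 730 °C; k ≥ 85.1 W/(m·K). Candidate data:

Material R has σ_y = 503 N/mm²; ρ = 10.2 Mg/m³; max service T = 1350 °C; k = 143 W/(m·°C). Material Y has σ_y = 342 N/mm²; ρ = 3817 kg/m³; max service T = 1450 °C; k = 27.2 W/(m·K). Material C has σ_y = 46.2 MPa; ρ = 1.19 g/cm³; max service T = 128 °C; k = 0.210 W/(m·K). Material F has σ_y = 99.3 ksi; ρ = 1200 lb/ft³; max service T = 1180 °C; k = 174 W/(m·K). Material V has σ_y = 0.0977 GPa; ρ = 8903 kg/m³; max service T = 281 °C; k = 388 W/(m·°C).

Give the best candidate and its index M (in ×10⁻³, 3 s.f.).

Screen on constraints: max service T ≥ 730 °C; k ≥ 85.1 W/(m·K). Survivors: material R, material F.
After converting to SI:
  material R: σ_y = 503.0 MPa, ρ = 10200 kg/m³
  material F: σ_y = 684.6 MPa, ρ = 19220 kg/m³
  material R: M = 6.20×10⁻³
  material F: M = 4.04×10⁻³
Material R has the largest M.

material R, M = 6.20×10⁻³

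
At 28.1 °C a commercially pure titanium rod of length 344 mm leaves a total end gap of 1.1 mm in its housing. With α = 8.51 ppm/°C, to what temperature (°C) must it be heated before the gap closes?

α·L₀·ΔT = 1.1 mm ⇒ ΔT = 1.1 / (8.51×10⁻⁶ × 344.0) = 375.8 K.
T = 28.1 + 375.8 = 403.9 °C.

404 °C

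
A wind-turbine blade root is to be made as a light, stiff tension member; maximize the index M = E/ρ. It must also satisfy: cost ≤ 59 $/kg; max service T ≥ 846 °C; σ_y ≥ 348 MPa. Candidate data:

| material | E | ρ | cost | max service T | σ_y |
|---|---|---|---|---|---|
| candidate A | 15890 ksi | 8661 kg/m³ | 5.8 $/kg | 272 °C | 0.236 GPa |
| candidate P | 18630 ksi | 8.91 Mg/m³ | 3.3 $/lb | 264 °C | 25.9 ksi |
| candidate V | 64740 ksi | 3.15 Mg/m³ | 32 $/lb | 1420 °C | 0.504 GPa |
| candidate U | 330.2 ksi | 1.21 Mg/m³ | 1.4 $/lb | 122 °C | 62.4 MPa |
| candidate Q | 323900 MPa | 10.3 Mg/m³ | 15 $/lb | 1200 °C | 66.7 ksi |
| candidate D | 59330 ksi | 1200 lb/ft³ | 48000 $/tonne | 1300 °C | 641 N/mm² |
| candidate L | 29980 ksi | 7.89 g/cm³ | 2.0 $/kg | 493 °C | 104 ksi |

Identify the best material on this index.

candidate Q

Screen on constraints: cost ≤ 59 $/kg; max service T ≥ 846 °C; σ_y ≥ 348 MPa. Survivors: candidate Q, candidate D.
Normalizing units and computing the index:
  candidate Q: E = 323.9 GPa, ρ = 10300 kg/m³
  candidate D: E = 409.1 GPa, ρ = 19220 kg/m³
  candidate Q: M = 31.4 MN·m/kg
  candidate D: M = 21.3 MN·m/kg
Candidate Q has the largest M.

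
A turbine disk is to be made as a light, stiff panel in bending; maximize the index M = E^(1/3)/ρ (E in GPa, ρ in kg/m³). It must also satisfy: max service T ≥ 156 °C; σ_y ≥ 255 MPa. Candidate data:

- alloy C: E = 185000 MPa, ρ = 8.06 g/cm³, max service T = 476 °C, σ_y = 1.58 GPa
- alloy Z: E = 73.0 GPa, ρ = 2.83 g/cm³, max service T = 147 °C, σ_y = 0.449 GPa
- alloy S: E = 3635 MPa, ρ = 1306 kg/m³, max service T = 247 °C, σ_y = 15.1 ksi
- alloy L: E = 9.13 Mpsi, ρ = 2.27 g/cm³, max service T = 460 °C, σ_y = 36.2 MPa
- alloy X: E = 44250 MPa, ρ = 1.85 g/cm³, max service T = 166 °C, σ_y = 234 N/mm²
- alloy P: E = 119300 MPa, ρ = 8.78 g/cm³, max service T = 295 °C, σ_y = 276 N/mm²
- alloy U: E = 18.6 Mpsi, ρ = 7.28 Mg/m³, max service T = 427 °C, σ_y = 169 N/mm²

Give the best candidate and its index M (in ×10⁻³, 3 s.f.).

alloy C, M = 0.707×10⁻³

Screen on constraints: max service T ≥ 156 °C; σ_y ≥ 255 MPa. Survivors: alloy C, alloy P.
Putting every candidate on a common basis:
  alloy C: E = 185.0 GPa, ρ = 8060 kg/m³
  alloy P: E = 119.3 GPa, ρ = 8780 kg/m³
  alloy C: M = 0.707×10⁻³
  alloy P: M = 0.561×10⁻³
Alloy C ranks first.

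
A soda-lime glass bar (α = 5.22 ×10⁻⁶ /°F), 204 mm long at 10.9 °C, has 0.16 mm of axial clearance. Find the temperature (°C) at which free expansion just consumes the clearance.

94.4 °C

α = 5.22×10⁻⁶/°F × 9/5 = 9.40×10⁻⁶/K.
α·L₀·ΔT = 0.16 mm ⇒ ΔT = 0.16 / (9.40×10⁻⁶ × 204.0) = 83.47 K.
T = 10.9 + 83.47 = 94.37 °C.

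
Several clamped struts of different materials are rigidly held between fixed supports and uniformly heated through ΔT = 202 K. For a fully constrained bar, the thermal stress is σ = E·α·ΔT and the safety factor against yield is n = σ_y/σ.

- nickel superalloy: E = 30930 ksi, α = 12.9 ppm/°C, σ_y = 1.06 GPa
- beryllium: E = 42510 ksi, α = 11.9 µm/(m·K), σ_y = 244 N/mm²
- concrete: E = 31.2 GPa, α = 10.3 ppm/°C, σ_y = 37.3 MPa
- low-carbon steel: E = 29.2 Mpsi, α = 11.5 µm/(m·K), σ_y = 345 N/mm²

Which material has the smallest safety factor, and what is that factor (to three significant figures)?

beryllium, n = 0.346

Per material, after unit conversion:
  nickel superalloy: E = 213.3, α = 12.9, σ_y = 1060 → σ = 556 MPa, n = 1.91
  beryllium: E = 293.1, α = 11.9, σ_y = 244.0 → σ = 705 MPa, n = 0.346
  concrete: E = 31.20, α = 10.3, σ_y = 37.30 → σ = 64.9 MPa, n = 0.575
  low-carbon steel: E = 201.3, α = 11.5, σ_y = 345.0 → σ = 468 MPa, n = 0.738
Smallest n: beryllium with n = 0.346.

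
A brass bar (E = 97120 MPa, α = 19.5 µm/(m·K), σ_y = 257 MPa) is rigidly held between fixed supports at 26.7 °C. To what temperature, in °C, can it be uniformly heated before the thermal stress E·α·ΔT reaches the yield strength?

162 °C

E = 97120 MPa = 97.12 GPa.
E·α·ΔT = 257.0 MPa ⇒ ΔT = 257.0 / (97.12×10³ × 19.5×10⁻⁶) = 135.7 K.
T = 26.7 + 135.7 = 162.4 °C.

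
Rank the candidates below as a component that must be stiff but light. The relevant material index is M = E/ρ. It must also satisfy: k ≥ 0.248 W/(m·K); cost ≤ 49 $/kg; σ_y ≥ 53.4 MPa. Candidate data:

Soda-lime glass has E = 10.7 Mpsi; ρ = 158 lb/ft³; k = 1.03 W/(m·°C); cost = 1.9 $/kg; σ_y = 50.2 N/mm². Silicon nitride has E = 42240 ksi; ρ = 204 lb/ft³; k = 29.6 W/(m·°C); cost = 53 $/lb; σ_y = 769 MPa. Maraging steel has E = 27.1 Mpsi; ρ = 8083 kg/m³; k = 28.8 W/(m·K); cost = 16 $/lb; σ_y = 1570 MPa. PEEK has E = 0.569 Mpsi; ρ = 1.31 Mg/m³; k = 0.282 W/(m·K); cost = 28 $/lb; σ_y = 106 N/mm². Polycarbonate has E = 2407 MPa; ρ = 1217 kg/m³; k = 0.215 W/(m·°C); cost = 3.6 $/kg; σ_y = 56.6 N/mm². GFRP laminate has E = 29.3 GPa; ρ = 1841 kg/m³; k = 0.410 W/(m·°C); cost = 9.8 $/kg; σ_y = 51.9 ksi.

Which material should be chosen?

maraging steel

Screen on constraints: k ≥ 0.248 W/(m·K); cost ≤ 49 $/kg; σ_y ≥ 53.4 MPa. Survivors: maraging steel, GFRP laminate.
After converting to SI:
  maraging steel: E = 186.8 GPa, ρ = 8083 kg/m³
  GFRP laminate: E = 29.30 GPa, ρ = 1841 kg/m³
  maraging steel: M = 23.1 MN·m/kg
  GFRP laminate: M = 15.9 MN·m/kg
Maraging steel ranks first.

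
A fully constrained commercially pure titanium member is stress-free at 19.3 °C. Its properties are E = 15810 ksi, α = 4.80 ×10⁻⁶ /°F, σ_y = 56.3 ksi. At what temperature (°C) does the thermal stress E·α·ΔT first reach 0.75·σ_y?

E = 15810 ksi = 109.0 GPa.
α = 4.80×10⁻⁶/°F × 9/5 = 8.64×10⁻⁶/K.
σ_y = 56.3 ksi = 388.2 MPa.
E·α·ΔT = 291.1 MPa ⇒ ΔT = 291.1 / (109.0×10³ × 8.64×10⁻⁶) = 309.1 K.
T = 19.3 + 309.1 = 328.4 °C.

328 °C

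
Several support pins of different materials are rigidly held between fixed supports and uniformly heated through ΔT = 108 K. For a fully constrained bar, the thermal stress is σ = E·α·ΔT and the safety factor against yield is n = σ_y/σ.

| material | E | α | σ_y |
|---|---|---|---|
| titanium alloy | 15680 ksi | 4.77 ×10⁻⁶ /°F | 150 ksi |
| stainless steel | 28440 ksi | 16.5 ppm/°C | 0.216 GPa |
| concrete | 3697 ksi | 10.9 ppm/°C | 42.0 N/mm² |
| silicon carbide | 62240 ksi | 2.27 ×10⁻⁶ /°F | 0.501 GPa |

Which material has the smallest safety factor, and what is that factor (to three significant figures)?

In consistent units (E in GPa, α in ×10⁻⁶/K, σ_y in MPa):
  titanium alloy: E = 108.1, α = 8.59, σ_y = 1034 → σ = 100 MPa, n = 10.3
  stainless steel: E = 196.1, α = 16.5, σ_y = 216.0 → σ = 349 MPa, n = 0.618
  concrete: E = 25.49, α = 10.9, σ_y = 42.00 → σ = 30.0 MPa, n = 1.40
  silicon carbide: E = 429.1, α = 4.09, σ_y = 501.0 → σ = 189 MPa, n = 2.65
The minimum is stainless steel at n = 0.618.

stainless steel, n = 0.618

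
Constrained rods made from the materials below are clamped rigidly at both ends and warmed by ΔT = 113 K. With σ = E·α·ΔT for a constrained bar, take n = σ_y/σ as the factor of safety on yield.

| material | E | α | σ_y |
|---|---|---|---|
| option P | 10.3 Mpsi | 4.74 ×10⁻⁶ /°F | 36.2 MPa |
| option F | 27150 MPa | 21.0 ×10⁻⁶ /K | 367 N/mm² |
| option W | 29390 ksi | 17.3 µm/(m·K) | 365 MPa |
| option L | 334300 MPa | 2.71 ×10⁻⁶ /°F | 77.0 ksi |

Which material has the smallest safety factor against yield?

With everything in SI (GPa, ×10⁻⁶/K, MPa):
  option P: E = 71.02, α = 8.53, σ_y = 36.20 → σ = 68.5 MPa, n = 0.529
  option F: E = 27.15, α = 21.0, σ_y = 367.0 → σ = 64.4 MPa, n = 5.70
  option W: E = 202.6, α = 17.3, σ_y = 365.0 → σ = 396 MPa, n = 0.921
  option L: E = 334.3, α = 4.88, σ_y = 530.9 → σ = 184 MPa, n = 2.88
Option P has the lowest safety factor, n = 0.529.

option P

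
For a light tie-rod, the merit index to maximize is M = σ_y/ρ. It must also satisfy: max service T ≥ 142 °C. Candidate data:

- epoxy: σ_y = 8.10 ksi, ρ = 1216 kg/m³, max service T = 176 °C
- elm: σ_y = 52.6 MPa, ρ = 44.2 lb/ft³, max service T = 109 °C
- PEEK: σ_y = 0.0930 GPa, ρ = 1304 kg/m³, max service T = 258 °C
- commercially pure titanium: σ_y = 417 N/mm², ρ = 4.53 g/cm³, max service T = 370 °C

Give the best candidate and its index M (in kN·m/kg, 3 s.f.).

commercially pure titanium, M = 92.1 kN·m/kg

Screen on constraints: max service T ≥ 142 °C. Survivors: epoxy, PEEK, commercially pure titanium.
In SI units:
  epoxy: σ_y = 55.85 MPa, ρ = 1216 kg/m³
  PEEK: σ_y = 93.00 MPa, ρ = 1304 kg/m³
  commercially pure titanium: σ_y = 417.0 MPa, ρ = 4530 kg/m³
  commercially pure titanium: M = 92.1 kN·m/kg
  PEEK: M = 71.3 kN·m/kg
  epoxy: M = 45.9 kN·m/kg
Commercially pure titanium ranks first.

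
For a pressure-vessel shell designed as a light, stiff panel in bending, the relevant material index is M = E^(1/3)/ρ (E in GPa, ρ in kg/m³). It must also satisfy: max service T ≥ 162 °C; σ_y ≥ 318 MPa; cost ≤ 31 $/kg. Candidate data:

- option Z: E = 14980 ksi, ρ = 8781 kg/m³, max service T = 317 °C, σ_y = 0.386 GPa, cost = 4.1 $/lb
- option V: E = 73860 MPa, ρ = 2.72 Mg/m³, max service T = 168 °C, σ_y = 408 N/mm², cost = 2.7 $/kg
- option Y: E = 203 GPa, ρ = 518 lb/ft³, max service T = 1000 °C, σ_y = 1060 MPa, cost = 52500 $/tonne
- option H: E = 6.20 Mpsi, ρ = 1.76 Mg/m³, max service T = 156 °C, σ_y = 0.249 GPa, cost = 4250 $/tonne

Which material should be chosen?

option V

Screen on constraints: max service T ≥ 162 °C; σ_y ≥ 318 MPa; cost ≤ 31 $/kg. Survivors: option Z, option V.
After converting to SI:
  option Z: E = 103.3 GPa, ρ = 8781 kg/m³
  option V: E = 73.86 GPa, ρ = 2720 kg/m³
  option V: M = 1.54×10⁻³
  option Z: M = 0.534×10⁻³
Option V ranks first.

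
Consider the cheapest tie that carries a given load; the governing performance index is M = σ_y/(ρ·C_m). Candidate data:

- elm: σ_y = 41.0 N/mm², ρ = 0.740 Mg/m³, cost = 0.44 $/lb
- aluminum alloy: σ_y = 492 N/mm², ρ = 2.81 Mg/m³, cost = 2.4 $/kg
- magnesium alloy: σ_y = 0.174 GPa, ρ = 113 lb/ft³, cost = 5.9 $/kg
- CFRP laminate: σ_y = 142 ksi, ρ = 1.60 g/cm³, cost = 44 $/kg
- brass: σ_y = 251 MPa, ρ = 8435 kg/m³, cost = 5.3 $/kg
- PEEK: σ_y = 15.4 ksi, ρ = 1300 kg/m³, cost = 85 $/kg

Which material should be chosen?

aluminum alloy

Convert each candidate to consistent units, then evaluate M:
  elm: σ_y = 41.00 MPa, ρ = 740.0 kg/m³, cost = 0.9700 $/kg
  aluminum alloy: σ_y = 492.0 MPa, ρ = 2810 kg/m³, cost = 2.400 $/kg
  magnesium alloy: σ_y = 174.0 MPa, ρ = 1810 kg/m³, cost = 5.900 $/kg
  CFRP laminate: σ_y = 979.1 MPa, ρ = 1600 kg/m³, cost = 44.00 $/kg
  brass: σ_y = 251.0 MPa, ρ = 8435 kg/m³, cost = 5.300 $/kg
  PEEK: σ_y = 106.2 MPa, ρ = 1300 kg/m³, cost = 85.00 $/kg
  aluminum alloy: M = 73.0 kN·m per $
  elm: M = 57.1 kN·m per $
  magnesium alloy: M = 16.3 kN·m per $
  CFRP laminate: M = 13.9 kN·m per $
  brass: M = 5.61 kN·m per $
  PEEK: M = 0.961 kN·m per $
Aluminum alloy ranks first.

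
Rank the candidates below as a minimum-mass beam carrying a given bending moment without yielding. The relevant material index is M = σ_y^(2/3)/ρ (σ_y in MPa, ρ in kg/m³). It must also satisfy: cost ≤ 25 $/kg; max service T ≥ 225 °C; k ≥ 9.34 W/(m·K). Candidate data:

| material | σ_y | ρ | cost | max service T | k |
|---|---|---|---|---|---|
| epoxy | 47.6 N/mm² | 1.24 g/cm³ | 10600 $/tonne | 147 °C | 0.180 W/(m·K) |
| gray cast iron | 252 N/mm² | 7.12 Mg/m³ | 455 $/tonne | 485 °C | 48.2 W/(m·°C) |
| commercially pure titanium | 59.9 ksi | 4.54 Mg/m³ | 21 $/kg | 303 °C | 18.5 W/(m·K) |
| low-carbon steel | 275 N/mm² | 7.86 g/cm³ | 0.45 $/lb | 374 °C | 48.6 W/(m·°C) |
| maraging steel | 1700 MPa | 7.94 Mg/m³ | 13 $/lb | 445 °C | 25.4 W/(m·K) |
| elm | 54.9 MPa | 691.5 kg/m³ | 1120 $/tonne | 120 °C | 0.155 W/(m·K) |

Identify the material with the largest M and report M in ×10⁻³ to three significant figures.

commercially pure titanium, M = 12.2×10⁻³

Screen on constraints: cost ≤ 25 $/kg; max service T ≥ 225 °C; k ≥ 9.34 W/(m·K). Survivors: gray cast iron, commercially pure titanium, low-carbon steel.
Convert each candidate to consistent units, then evaluate M:
  gray cast iron: σ_y = 252.0 MPa, ρ = 7120 kg/m³
  commercially pure titanium: σ_y = 413.0 MPa, ρ = 4540 kg/m³
  low-carbon steel: σ_y = 275.0 MPa, ρ = 7860 kg/m³
  commercially pure titanium: M = 12.2×10⁻³
  gray cast iron: M = 5.60×10⁻³
  low-carbon steel: M = 5.38×10⁻³
The maximum is for commercially pure titanium.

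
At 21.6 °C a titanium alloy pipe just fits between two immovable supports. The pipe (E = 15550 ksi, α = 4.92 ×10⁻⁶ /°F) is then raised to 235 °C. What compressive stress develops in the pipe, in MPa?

203 MPa

E = 15550 ksi = 107.2 GPa.
α = 4.92×10⁻⁶/°F × 9/5 = 8.86×10⁻⁶/K.
ΔT = 213.4 K. Constrained thermal stress σ = E·α·ΔT = 107.2×10³ MPa × 8.86×10⁻⁶ × 213.4 = 203 MPa (compressive).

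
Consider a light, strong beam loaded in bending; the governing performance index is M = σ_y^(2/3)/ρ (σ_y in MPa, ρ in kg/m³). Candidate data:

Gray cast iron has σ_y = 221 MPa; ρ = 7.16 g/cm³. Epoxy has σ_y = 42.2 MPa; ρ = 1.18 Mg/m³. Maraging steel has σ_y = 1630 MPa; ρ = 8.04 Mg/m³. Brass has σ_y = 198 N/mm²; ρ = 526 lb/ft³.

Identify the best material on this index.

maraging steel

Normalizing units and computing the index:
  gray cast iron: σ_y = 221.0 MPa, ρ = 7160 kg/m³
  epoxy: σ_y = 42.20 MPa, ρ = 1180 kg/m³
  maraging steel: σ_y = 1630 MPa, ρ = 8040 kg/m³
  brass: σ_y = 198.0 MPa, ρ = 8426 kg/m³
  maraging steel: M = 17.2×10⁻³
  epoxy: M = 10.3×10⁻³
  gray cast iron: M = 5.11×10⁻³
  brass: M = 4.03×10⁻³
Maraging steel has the largest M.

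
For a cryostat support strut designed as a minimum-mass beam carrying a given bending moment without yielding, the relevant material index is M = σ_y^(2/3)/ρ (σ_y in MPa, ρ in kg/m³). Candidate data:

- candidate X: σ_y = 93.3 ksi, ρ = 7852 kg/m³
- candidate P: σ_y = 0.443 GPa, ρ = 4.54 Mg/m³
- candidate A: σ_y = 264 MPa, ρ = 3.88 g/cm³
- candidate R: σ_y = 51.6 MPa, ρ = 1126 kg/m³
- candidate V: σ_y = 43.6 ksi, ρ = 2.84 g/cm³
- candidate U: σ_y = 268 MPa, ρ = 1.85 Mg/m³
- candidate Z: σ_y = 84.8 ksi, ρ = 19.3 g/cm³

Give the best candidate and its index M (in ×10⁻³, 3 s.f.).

candidate U, M = 22.5×10⁻³

Normalizing units and computing the index:
  candidate X: σ_y = 643.3 MPa, ρ = 7852 kg/m³
  candidate P: σ_y = 443.0 MPa, ρ = 4540 kg/m³
  candidate A: σ_y = 264.0 MPa, ρ = 3880 kg/m³
  candidate R: σ_y = 51.60 MPa, ρ = 1126 kg/m³
  candidate V: σ_y = 300.6 MPa, ρ = 2840 kg/m³
  candidate U: σ_y = 268.0 MPa, ρ = 1850 kg/m³
  candidate Z: σ_y = 584.7 MPa, ρ = 19300 kg/m³
  candidate U: M = 22.5×10⁻³
  candidate V: M = 15.8×10⁻³
  candidate P: M = 12.8×10⁻³
  candidate R: M = 12.3×10⁻³
  candidate A: M = 10.6×10⁻³
  candidate X: M = 9.49×10⁻³
  candidate Z: M = 3.62×10⁻³
Highest index: candidate U.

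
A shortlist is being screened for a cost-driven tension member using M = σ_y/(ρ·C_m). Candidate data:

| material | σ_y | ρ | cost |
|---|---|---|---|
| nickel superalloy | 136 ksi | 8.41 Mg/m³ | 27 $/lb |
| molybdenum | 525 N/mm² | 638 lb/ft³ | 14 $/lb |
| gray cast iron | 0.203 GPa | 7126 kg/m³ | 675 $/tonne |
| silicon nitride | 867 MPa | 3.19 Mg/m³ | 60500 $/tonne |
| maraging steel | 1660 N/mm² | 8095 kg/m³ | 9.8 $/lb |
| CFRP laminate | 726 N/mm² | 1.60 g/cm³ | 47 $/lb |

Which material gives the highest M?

Normalizing units and computing the index:
  nickel superalloy: σ_y = 937.7 MPa, ρ = 8410 kg/m³, cost = 59.52 $/kg
  molybdenum: σ_y = 525.0 MPa, ρ = 10220 kg/m³, cost = 30.86 $/kg
  gray cast iron: σ_y = 203.0 MPa, ρ = 7126 kg/m³, cost = 0.6750 $/kg
  silicon nitride: σ_y = 867.0 MPa, ρ = 3190 kg/m³, cost = 60.50 $/kg
  maraging steel: σ_y = 1660 MPa, ρ = 8095 kg/m³, cost = 21.60 $/kg
  CFRP laminate: σ_y = 726.0 MPa, ρ = 1600 kg/m³, cost = 103.6 $/kg
  gray cast iron: M = 42.2 kN·m per $
  maraging steel: M = 9.49 kN·m per $
  silicon nitride: M = 4.49 kN·m per $
  CFRP laminate: M = 4.38 kN·m per $
  nickel superalloy: M = 1.87 kN·m per $
  molybdenum: M = 1.66 kN·m per $
The maximum is for gray cast iron.

gray cast iron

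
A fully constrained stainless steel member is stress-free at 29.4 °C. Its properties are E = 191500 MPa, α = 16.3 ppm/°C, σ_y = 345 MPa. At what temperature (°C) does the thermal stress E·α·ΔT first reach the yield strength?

140 °C

E = 191500 MPa = 191.5 GPa.
E·α·ΔT = 345.0 MPa ⇒ ΔT = 345.0 / (191.5×10³ × 16.3×10⁻⁶) = 110.5 K.
T = 29.4 + 110.5 = 139.9 °C.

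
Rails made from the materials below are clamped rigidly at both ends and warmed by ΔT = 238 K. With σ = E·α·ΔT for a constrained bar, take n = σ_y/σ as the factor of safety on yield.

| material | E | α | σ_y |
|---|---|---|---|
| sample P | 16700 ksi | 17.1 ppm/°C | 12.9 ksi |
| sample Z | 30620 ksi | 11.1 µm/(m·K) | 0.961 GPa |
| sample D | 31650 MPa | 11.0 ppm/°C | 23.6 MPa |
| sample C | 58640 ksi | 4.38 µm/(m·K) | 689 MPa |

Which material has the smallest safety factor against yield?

sample P

Per material, after unit conversion:
  sample P: E = 115.1, α = 17.1, σ_y = 88.94 → σ = 469 MPa, n = 0.190
  sample Z: E = 211.1, α = 11.1, σ_y = 961.0 → σ = 558 MPa, n = 1.72
  sample D: E = 31.65, α = 11.0, σ_y = 23.60 → σ = 82.9 MPa, n = 0.285
  sample C: E = 404.3, α = 4.38, σ_y = 689.0 → σ = 421 MPa, n = 1.63
Sample P has the lowest safety factor, n = 0.190.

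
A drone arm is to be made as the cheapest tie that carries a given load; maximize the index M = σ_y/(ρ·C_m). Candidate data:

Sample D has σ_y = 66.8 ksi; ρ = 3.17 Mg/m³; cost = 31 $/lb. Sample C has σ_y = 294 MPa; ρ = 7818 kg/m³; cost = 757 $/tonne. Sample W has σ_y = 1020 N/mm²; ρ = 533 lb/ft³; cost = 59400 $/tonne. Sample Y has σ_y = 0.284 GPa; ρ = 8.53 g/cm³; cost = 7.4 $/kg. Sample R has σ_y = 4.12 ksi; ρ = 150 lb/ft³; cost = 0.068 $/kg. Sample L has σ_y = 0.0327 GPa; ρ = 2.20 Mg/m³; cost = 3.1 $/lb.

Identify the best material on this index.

sample R

In SI units:
  sample D: σ_y = 460.6 MPa, ρ = 3170 kg/m³, cost = 68.34 $/kg
  sample C: σ_y = 294.0 MPa, ρ = 7818 kg/m³, cost = 0.7570 $/kg
  sample W: σ_y = 1020 MPa, ρ = 8538 kg/m³, cost = 59.40 $/kg
  sample Y: σ_y = 284.0 MPa, ρ = 8530 kg/m³, cost = 7.400 $/kg
  sample R: σ_y = 28.41 MPa, ρ = 2403 kg/m³, cost = 0.06800 $/kg
  sample L: σ_y = 32.70 MPa, ρ = 2200 kg/m³, cost = 6.834 $/kg
  sample R: M = 174 kN·m per $
  sample C: M = 49.7 kN·m per $
  sample Y: M = 4.50 kN·m per $
  sample L: M = 2.17 kN·m per $
  sample D: M = 2.13 kN·m per $
  sample W: M = 2.01 kN·m per $
The maximum is for sample R.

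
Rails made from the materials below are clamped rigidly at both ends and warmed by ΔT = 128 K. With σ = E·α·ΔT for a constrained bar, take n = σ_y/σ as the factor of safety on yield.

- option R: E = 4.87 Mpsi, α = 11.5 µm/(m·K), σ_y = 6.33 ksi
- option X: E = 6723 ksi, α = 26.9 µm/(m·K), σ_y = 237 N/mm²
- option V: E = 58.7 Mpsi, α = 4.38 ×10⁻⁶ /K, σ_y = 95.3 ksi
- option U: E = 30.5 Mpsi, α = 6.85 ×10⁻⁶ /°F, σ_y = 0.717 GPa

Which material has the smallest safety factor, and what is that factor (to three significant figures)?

Per material, after unit conversion:
  option R: E = 33.58, α = 11.5, σ_y = 43.64 → σ = 49.4 MPa, n = 0.883
  option X: E = 46.35, α = 26.9, σ_y = 237.0 → σ = 160 MPa, n = 1.48
  option V: E = 404.7, α = 4.38, σ_y = 657.1 → σ = 227 MPa, n = 2.90
  option U: E = 210.3, α = 12.3, σ_y = 717.0 → σ = 332 MPa, n = 2.16
The minimum is option R at n = 0.883.

option R, n = 0.883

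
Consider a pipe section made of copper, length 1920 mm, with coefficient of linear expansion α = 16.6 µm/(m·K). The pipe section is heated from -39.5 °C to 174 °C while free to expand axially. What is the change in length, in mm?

ΔT = 174 − (-39.5) = 213.5 K.
ΔL = α·L₀·ΔT = 16.6×10⁻⁶ × 1920 mm × 213.5 K = 6.80 mm.

6.80 mm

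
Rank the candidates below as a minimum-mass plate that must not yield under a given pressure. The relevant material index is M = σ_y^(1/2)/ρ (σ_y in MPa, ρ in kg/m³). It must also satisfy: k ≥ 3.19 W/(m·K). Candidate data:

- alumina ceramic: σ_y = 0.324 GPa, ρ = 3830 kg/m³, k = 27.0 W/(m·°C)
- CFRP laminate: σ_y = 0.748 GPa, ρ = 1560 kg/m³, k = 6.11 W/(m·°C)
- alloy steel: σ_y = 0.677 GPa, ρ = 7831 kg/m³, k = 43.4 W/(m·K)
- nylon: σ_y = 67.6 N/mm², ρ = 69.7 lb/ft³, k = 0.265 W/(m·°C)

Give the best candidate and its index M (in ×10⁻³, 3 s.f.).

Screen on constraints: k ≥ 3.19 W/(m·K). Survivors: alumina ceramic, CFRP laminate, alloy steel.
Convert each candidate to consistent units, then evaluate M:
  alumina ceramic: σ_y = 324.0 MPa, ρ = 3830 kg/m³
  CFRP laminate: σ_y = 748.0 MPa, ρ = 1560 kg/m³
  alloy steel: σ_y = 677.0 MPa, ρ = 7831 kg/m³
  CFRP laminate: M = 17.5×10⁻³
  alumina ceramic: M = 4.70×10⁻³
  alloy steel: M = 3.32×10⁻³
The maximum is for CFRP laminate.

CFRP laminate, M = 17.5×10⁻³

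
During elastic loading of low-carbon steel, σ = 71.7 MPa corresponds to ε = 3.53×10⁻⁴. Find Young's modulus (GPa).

E = σ/ε = 71.7 MPa / 3.53×10⁻⁴ = 203100 MPa = 203 GPa.

203 GPa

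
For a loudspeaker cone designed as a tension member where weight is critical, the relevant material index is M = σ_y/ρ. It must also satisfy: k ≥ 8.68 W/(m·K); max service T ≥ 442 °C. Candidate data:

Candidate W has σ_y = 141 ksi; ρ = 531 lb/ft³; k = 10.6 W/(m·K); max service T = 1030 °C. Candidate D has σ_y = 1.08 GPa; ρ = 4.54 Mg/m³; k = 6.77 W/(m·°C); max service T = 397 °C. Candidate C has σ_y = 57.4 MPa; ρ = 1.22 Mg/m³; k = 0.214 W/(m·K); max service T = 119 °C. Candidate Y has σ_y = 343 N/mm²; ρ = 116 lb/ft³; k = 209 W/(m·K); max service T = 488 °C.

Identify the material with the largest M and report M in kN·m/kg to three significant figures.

candidate Y, M = 185 kN·m/kg

Screen on constraints: k ≥ 8.68 W/(m·K); max service T ≥ 442 °C. Survivors: candidate W, candidate Y.
After converting to SI:
  candidate W: σ_y = 972.2 MPa, ρ = 8506 kg/m³
  candidate Y: σ_y = 343.0 MPa, ρ = 1858 kg/m³
  candidate Y: M = 185 kN·m/kg
  candidate W: M = 114 kN·m/kg
Candidate Y has the largest M.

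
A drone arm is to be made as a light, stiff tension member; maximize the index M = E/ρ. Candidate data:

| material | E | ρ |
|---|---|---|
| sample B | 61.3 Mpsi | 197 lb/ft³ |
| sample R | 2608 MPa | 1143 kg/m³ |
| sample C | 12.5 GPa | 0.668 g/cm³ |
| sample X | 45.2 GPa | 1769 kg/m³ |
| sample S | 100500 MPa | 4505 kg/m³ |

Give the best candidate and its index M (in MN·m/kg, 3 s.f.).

sample B, M = 134 MN·m/kg

In SI units:
  sample B: E = 422.6 GPa, ρ = 3156 kg/m³
  sample R: E = 2.608 GPa, ρ = 1143 kg/m³
  sample C: E = 12.50 GPa, ρ = 668.0 kg/m³
  sample X: E = 45.20 GPa, ρ = 1769 kg/m³
  sample S: E = 100.5 GPa, ρ = 4505 kg/m³
  sample B: M = 134 MN·m/kg
  sample X: M = 25.6 MN·m/kg
  sample S: M = 22.3 MN·m/kg
  sample C: M = 18.7 MN·m/kg
  sample R: M = 2.28 MN·m/kg
The maximum is for sample B.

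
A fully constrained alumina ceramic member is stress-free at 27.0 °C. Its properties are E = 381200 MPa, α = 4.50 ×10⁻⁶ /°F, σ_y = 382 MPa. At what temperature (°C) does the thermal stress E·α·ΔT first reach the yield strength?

E = 381200 MPa = 381.2 GPa.
α = 4.50×10⁻⁶/°F × 9/5 = 8.10×10⁻⁶/K.
E·α·ΔT = 382.0 MPa ⇒ ΔT = 382.0 / (381.2×10³ × 8.10×10⁻⁶) = 123.7 K.
T = 27.0 + 123.7 = 150.7 °C.

151 °C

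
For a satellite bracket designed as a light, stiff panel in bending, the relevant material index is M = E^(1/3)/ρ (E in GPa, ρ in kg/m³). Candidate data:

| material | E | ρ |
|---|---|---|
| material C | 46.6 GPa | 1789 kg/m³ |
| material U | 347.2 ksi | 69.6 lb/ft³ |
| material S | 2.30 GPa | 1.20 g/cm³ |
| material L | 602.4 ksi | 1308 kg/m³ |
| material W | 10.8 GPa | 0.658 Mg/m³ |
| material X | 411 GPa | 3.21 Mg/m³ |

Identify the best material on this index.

material W

After converting to SI:
  material C: E = 46.60 GPa, ρ = 1789 kg/m³
  material U: E = 2.394 GPa, ρ = 1115 kg/m³
  material S: E = 2.300 GPa, ρ = 1200 kg/m³
  material L: E = 4.153 GPa, ρ = 1308 kg/m³
  material W: E = 10.80 GPa, ρ = 658.0 kg/m³
  material X: E = 411.0 GPa, ρ = 3210 kg/m³
  material W: M = 3.36×10⁻³
  material X: M = 2.32×10⁻³
  material C: M = 2.01×10⁻³
  material L: M = 1.23×10⁻³
  material U: M = 1.20×10⁻³
  material S: M = 1.10×10⁻³
Material W ranks first.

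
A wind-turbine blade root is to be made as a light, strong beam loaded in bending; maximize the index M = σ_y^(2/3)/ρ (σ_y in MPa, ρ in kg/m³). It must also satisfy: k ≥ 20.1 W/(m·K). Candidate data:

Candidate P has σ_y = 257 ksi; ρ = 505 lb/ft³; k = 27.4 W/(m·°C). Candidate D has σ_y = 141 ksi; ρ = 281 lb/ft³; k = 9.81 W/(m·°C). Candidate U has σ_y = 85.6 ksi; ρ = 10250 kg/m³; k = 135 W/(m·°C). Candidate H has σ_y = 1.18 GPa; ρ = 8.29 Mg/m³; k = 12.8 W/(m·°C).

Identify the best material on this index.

Screen on constraints: k ≥ 20.1 W/(m·K). Survivors: candidate P, candidate U.
Normalizing units and computing the index:
  candidate P: σ_y = 1772 MPa, ρ = 8089 kg/m³
  candidate U: σ_y = 590.2 MPa, ρ = 10250 kg/m³
  candidate P: M = 18.1×10⁻³
  candidate U: M = 6.86×10⁻³
Candidate P ranks first.

candidate P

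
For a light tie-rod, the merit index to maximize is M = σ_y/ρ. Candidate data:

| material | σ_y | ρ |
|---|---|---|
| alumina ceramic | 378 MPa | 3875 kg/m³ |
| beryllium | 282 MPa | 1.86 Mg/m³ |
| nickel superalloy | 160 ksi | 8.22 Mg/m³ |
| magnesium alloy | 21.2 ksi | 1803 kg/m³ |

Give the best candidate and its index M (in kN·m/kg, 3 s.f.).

beryllium, M = 152 kN·m/kg

After converting to SI:
  alumina ceramic: σ_y = 378.0 MPa, ρ = 3875 kg/m³
  beryllium: σ_y = 282.0 MPa, ρ = 1860 kg/m³
  nickel superalloy: σ_y = 1103 MPa, ρ = 8220 kg/m³
  magnesium alloy: σ_y = 146.2 MPa, ρ = 1803 kg/m³
  beryllium: M = 152 kN·m/kg
  nickel superalloy: M = 134 kN·m/kg
  alumina ceramic: M = 97.5 kN·m/kg
  magnesium alloy: M = 81.1 kN·m/kg
Beryllium has the largest M.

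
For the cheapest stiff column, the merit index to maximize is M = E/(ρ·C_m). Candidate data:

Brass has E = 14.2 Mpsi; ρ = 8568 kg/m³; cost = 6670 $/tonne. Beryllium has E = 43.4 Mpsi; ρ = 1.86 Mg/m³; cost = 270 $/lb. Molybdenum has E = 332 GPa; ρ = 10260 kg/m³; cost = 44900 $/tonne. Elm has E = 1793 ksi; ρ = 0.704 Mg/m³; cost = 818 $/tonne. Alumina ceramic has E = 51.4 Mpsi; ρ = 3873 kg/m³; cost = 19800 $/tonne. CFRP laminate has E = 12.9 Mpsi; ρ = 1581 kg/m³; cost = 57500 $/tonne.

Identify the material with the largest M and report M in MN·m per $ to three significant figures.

elm, M = 21.5 MN·m per $

In SI units:
  brass: E = 97.91 GPa, ρ = 8568 kg/m³, cost = 6.670 $/kg
  beryllium: E = 299.2 GPa, ρ = 1860 kg/m³, cost = 595.2 $/kg
  molybdenum: E = 332.0 GPa, ρ = 10260 kg/m³, cost = 44.90 $/kg
  elm: E = 12.36 GPa, ρ = 704.0 kg/m³, cost = 0.8180 $/kg
  alumina ceramic: E = 354.4 GPa, ρ = 3873 kg/m³, cost = 19.80 $/kg
  CFRP laminate: E = 88.94 GPa, ρ = 1581 kg/m³, cost = 57.50 $/kg
  elm: M = 21.5 MN·m per $
  alumina ceramic: M = 4.62 MN·m per $
  brass: M = 1.71 MN·m per $
  CFRP laminate: M = 0.978 MN·m per $
  molybdenum: M = 0.721 MN·m per $
  beryllium: M = 0.270 MN·m per $
The maximum is for elm.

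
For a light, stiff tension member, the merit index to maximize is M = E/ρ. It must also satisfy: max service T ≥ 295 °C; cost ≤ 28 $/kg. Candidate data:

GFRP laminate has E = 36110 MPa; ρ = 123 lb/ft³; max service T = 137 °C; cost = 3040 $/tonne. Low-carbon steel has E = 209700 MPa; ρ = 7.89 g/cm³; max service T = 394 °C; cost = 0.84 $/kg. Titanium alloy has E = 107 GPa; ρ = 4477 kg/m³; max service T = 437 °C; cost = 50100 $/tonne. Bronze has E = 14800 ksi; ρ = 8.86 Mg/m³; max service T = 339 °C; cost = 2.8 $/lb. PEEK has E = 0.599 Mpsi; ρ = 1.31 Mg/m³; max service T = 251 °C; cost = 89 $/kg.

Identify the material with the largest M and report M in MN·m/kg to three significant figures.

low-carbon steel, M = 26.6 MN·m/kg

Screen on constraints: max service T ≥ 295 °C; cost ≤ 28 $/kg. Survivors: low-carbon steel, bronze.
Normalizing units and computing the index:
  low-carbon steel: E = 209.7 GPa, ρ = 7890 kg/m³
  bronze: E = 102.0 GPa, ρ = 8860 kg/m³
  low-carbon steel: M = 26.6 MN·m/kg
  bronze: M = 11.5 MN·m/kg
Low-carbon steel ranks first.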